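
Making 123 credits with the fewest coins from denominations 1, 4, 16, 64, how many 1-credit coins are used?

3

Greedy: take as many of the largest coin as possible, then repeat with the remainder.
123 − 1×64→59 − 3×16→11 − 2×4→3 − 3×1→0
Count of 1: 3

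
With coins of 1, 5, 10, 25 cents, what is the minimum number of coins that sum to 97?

Use the largest denomination that fits, subtract, and repeat.
97 − 3×25→22 − 2×10→2 − 2×1→0
Total coins = 3 + 2 + 2 = 7

7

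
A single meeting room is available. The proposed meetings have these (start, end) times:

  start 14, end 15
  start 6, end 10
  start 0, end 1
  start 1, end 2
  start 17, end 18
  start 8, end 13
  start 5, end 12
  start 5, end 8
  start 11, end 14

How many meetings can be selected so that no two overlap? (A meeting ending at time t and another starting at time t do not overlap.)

6

Order by finish time; keep every interval that doesn't clash with the previous kept one.
Sorted by end: (0,1)  (1,2)  (5,8)  (6,10)  (5,12)  (8,13)  (11,14)  (14,15)  (17,18)
take (0,1); take (1,2); take (5,8); skip (5,12); take (8,13); take (14,15); take (17,18).
Selected 6 meetings.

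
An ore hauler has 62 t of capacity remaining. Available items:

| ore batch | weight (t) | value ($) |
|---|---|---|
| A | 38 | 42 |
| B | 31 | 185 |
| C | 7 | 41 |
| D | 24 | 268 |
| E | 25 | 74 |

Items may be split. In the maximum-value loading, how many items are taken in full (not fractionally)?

3

Greedy by value/weight ratio, highest first.
Ratios (sorted): D 11.17, B 5.97, C 5.86, E 2.96, A 1.11
take D (24 @ 268); take B (31 @ 185); take C (7 @ 41). Capacity used 62/62.
3 item(s) taken whole.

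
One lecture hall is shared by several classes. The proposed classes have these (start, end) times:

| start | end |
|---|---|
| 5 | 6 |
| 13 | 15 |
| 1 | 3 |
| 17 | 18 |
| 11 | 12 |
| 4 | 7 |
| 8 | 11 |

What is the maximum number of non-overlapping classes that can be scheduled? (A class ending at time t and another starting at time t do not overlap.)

Sort by end time and greedily take each interval whose start is ≥ the last chosen end.
By end time: (1,3), (5,6), (4,7), (8,11), (11,12), (13,15), (17,18).
Pick (1,3); next start ≥ 3 → (5,6); next start ≥ 6 → (8,11); next start ≥ 11 → (11,12); next start ≥ 12 → (13,15); next start ≥ 15 → (17,18).
Selected 6 classes.

6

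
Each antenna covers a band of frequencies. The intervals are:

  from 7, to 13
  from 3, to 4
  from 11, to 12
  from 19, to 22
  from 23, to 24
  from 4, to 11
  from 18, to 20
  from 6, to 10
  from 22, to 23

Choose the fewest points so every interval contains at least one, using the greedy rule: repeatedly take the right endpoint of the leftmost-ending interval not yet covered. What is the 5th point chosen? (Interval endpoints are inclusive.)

Sort by right endpoint; whenever an interval is uncovered, place a point at its right end.
Sorted: [3,4] [6,10] [4,11] [11,12] [7,13] [18,20] [19,22] [22,23] [23,24]
{[3,4]} hit by 4; {[6,10],[4,11]} hit by 10; {[11,12],[7,13]} hit by 12; {[18,20],[19,22]} hit by 20; {[22,23],[23,24]} hit by 23.
Points: 4, 10, 12, 20, 23 (5 total).

23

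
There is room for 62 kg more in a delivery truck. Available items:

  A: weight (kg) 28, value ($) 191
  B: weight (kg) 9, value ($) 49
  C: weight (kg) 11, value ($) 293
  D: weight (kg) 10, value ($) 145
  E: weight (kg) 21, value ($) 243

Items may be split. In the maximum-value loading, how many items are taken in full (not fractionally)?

Order: C (293/11=26.64) > D (145/10=14.50) > E (243/21=11.57) > A (191/28=6.82) > B (49/9=5.44)
Fill: take C (11 @ 293) → take D (10 @ 145) → take E (21 @ 243) → take 20/28 of A → 136.43; 62/62 used.
3 item(s) taken whole; one partial (take 20/28 of A).

3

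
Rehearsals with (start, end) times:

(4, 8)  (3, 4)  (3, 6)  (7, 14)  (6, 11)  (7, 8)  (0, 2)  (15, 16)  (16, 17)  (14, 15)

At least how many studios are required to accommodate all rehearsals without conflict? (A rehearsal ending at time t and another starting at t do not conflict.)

4

The answer is the maximum number of intervals overlapping at any instant.
Events (time:±→running): 0:+→1 2:-→0 3:+→1 3:+→2 4:-→1 4:+→2 6:-→1 6:+→2 7:+→3 7:+→4 … peak 4.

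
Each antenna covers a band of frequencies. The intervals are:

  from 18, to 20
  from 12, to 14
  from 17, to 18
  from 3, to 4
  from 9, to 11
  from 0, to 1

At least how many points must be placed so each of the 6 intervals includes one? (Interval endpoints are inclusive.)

Sort by right endpoint; whenever an interval is uncovered, place a point at its right end.
By right end: [0,1]  [3,4]  [9,11]  [12,14]  [17,18]  [18,20]
[0,1] uncovered → point at 1; [3,4] uncovered → point at 4; [9,11] uncovered → point at 11; [12,14] uncovered → point at 14; [17,18] uncovered → point at 18.
Points: 1, 4, 11, 14, 18 (5 total).

5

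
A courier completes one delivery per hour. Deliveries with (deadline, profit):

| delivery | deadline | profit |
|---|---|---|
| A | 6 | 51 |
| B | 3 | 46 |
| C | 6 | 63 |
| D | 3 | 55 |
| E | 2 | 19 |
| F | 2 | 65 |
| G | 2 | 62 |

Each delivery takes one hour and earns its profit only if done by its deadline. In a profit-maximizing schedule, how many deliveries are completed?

5

Take jobs in profit order; each goes to the latest open slot no later than its deadline.
Profit order: F=65 C=63 G=62 D=55 A=51 B=46 E=19
Assign: F→slot 2, C→slot 6, G→slot 1, D→slot 3, A→slot 5, B skipped, E skipped.
Slots: [1:G] [2:F] [3:D] [5:A] [6:C]
5 of 7 scheduled.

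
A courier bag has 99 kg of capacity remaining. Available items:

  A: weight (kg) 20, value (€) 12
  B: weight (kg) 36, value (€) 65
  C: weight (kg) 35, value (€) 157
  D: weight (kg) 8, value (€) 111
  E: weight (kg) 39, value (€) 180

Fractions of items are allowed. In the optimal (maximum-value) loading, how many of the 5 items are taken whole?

3

Order: D (111/8=13.88) > E (180/39=4.62) > C (157/35=4.49) > B (65/36=1.81) > A (12/20=0.60)
Fill: take D (8 @ 111) → take E (39 @ 180) → take C (35 @ 157) → take 17/36 of B → 30.69; 99/99 used.
3 item(s) taken whole; one partial (take 17/36 of B).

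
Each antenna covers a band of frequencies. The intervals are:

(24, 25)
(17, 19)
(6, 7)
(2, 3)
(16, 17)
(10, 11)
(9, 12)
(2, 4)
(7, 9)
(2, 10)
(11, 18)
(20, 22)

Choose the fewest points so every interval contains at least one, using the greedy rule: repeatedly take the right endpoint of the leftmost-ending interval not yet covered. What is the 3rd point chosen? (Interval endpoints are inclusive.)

11

Process intervals by earliest right end; each time one isn't hit yet, stab at its right endpoint.
By right end: [2,3]  [2,4]  [6,7]  [7,9]  [2,10]  [10,11]  [9,12]  [16,17]  [11,18]  [17,19]  [20,22]  [24,25]
[2,3] uncovered → point at 3; [6,7] uncovered → point at 7; [10,11] uncovered → point at 11; [16,17] uncovered → point at 17; [20,22] uncovered → point at 22; [24,25] uncovered → point at 25.
Points: 3, 7, 11, 17, 22, 25 (6 total).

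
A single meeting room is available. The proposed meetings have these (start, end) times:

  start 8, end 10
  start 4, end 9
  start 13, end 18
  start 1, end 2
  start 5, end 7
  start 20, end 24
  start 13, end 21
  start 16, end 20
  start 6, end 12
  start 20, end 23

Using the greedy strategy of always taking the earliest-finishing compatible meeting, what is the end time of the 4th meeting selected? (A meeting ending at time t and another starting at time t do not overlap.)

18

Sorted by end: (1,2)  (5,7)  (4,9)  (8,10)  (6,12)  (13,18)  (16,20)  (13,21)  (20,23)  (20,24)
take (1,2); take (5,7); take (8,10); take (13,18); take (20,23).
Selected: (1,2) (5,7) (8,10) (13,18) (20,23)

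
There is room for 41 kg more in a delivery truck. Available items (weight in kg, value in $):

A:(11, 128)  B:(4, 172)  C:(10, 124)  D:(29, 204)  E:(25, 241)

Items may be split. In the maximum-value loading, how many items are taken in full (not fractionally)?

Ratios (sorted): B 43.00, C 12.40, A 11.64, E 9.64, D 7.03
take B (4 @ 172); take C (10 @ 124); take A (11 @ 128); take 16/25 of E → 154.24. Capacity used 41/41.
3 item(s) taken whole; one partial (take 16/25 of E).

3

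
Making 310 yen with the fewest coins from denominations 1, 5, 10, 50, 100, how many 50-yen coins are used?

310 − 3×100→10 − 1×10→0
Count of 50: 0

0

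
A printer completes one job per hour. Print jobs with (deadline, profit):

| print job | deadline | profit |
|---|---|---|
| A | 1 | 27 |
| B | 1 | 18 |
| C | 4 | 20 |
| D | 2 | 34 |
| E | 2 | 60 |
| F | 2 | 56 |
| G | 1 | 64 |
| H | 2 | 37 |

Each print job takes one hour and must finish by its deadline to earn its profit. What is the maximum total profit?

Profit order: G=64 E=60 F=56 H=37 D=34 A=27 C=20 B=18
Assign: G→slot 1, E→slot 2, F skipped, H skipped, D skipped, A skipped, C→slot 4, B skipped.
Slots: [1:G] [2:E] [4:C]
Profit = 64 + 60 + 20 = 144

144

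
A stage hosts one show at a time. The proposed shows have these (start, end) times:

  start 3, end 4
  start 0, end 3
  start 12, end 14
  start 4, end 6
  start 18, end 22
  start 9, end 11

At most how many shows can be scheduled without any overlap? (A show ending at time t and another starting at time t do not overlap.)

6

Sort by end time and greedily take each interval whose start is ≥ the last chosen end.
By end time: (0,3), (3,4), (4,6), (9,11), (12,14), (18,22).
Pick (0,3); next start ≥ 3 → (3,4); next start ≥ 4 → (4,6); next start ≥ 6 → (9,11); next start ≥ 11 → (12,14); next start ≥ 14 → (18,22).
Selected 6 shows.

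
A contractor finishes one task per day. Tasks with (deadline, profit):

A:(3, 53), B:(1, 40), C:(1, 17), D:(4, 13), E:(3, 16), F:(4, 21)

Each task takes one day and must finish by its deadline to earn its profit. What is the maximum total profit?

130

Sort by profit descending; place each in the latest free slot ≤ its deadline.
Profit order: A=53 B=40 F=21 C=17 E=16 D=13
Assign: A→slot 3, B→slot 1, F→slot 4, C skipped, E→slot 2, D skipped.
Slots: [1:B] [2:E] [3:A] [4:F]
Profit = 40 + 16 + 53 + 21 = 130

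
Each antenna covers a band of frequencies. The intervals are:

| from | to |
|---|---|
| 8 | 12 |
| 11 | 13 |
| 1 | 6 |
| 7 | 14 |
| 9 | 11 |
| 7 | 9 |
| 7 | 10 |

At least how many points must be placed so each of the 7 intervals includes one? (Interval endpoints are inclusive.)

3

Sorted: [1,6] [7,9] [7,10] [9,11] [8,12] [11,13] [7,14]
{[1,6]} hit by 6; {[7,9],[7,10],[9,11],[8,12]} hit by 9; {[11,13],[7,14]} hit by 13.
Points: 6, 9, 13 (3 total).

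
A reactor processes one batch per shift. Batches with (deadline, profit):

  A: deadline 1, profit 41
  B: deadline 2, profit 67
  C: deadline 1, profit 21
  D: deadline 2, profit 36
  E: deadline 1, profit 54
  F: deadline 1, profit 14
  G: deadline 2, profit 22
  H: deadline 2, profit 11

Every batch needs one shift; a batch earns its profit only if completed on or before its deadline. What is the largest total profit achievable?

121

Profit order: B=67 E=54 A=41 D=36 G=22 C=21 F=14 H=11
Assign: B→slot 2, E→slot 1, A skipped, D skipped, G skipped, C skipped, F skipped, H skipped.
Slots: [1:E] [2:B]
Profit = 54 + 67 = 121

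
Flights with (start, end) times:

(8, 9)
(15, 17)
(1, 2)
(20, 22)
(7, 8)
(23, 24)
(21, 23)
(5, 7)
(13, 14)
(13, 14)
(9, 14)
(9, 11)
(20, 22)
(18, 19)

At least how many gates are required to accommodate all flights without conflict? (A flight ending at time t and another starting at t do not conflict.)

starts: [1, 5, 7, 8, 9, 9, 13, 13, 15, 18, 20, 20, 21, 23]
ends:   [2, 7, 8, 9, 11, 14, 14, 14, 17, 19, 22, 22, 23, 24]
s1→1 e2→0 s5→1 e7→0 s7→1 e8→0 s8→1 e9→0 s9→1 s9→2 e11→1 s13→2 s13→3  — peak 3.

3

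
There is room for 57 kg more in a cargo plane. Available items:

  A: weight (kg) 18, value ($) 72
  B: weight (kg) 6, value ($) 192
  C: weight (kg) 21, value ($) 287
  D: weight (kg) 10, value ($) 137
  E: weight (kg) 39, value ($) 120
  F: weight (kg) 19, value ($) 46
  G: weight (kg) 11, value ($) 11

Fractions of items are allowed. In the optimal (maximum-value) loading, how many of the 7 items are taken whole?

Sort by value per unit weight and fill in that order.
Order: B (192/6=32.00) > D (137/10=13.70) > C (287/21=13.67) > A (72/18=4.00) > E (120/39=3.08) > F (46/19=2.42) > G (11/11=1.00)
Fill: take B (6 @ 192) → take D (10 @ 137) → take C (21 @ 287) → take A (18 @ 72) → take 2/39 of E → 6.15; 57/57 used.
4 item(s) taken whole; one partial (take 2/39 of E).

4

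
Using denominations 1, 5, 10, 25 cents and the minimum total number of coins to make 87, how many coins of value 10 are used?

87 − 3×25→12 − 1×10→2 − 2×1→0
Count of 10: 1

1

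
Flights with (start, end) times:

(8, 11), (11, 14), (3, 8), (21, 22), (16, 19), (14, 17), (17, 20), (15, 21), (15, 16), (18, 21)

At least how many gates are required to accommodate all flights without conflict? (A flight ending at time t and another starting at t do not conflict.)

4

Count concurrent intervals with a sweep; the peak is the room count.
Events (time:±→running): 3:+→1 8:-→0 8:+→1 11:-→0 11:+→1 14:-→0 14:+→1 15:+→2 15:+→3 16:-→2 16:+→3 17:-→2 17:+→3 18:+→4 … peak 4.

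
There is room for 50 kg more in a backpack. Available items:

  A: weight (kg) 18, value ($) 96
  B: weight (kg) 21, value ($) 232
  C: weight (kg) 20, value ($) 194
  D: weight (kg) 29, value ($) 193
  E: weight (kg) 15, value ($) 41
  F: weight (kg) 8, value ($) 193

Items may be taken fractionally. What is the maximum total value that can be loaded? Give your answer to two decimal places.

Sort by value per unit weight and fill in that order.
Order: F (193/8=24.12) > B (232/21=11.05) > C (194/20=9.70) > D (193/29=6.66) > A (96/18=5.33) > E (41/15=2.73)
Fill: take F (8 @ 193) → take B (21 @ 232) → take C (20 @ 194) → take 1/29 of D → 6.66; 50/50 used.
Total value = 625.66

625.66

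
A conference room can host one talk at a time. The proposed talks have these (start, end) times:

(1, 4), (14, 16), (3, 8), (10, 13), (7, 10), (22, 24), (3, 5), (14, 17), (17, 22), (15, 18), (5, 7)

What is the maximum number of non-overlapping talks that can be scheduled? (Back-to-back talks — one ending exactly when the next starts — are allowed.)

7

Sorted by end: (1,4)  (3,5)  (5,7)  (3,8)  (7,10)  (10,13)  (14,16)  (14,17)  (15,18)  (17,22)  (22,24)
take (1,4); skip (3,5); take (5,7); skip (3,8); take (7,10); take (10,13); take (14,16); skip (14,17); skip (15,18); take (17,22); take (22,24).
Selected 7 talks.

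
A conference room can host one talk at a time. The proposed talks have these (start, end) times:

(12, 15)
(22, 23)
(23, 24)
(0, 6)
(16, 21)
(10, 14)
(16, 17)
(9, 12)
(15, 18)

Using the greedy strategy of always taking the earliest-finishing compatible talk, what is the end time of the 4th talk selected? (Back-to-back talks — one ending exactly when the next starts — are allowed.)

17

Greedy by earliest finish: after sorting by end time, pick each interval compatible with the last pick.
By end time: (0,6), (9,12), (10,14), (12,15), (16,17), (15,18), (16,21), (22,23), (23,24).
Pick (0,6); next start ≥ 6 → (9,12); next start ≥ 12 → (12,15); next start ≥ 15 → (16,17); next start ≥ 17 → (22,23); next start ≥ 23 → (23,24).
Selected: (0,6) (9,12) (12,15) (16,17) (22,23) (23,24)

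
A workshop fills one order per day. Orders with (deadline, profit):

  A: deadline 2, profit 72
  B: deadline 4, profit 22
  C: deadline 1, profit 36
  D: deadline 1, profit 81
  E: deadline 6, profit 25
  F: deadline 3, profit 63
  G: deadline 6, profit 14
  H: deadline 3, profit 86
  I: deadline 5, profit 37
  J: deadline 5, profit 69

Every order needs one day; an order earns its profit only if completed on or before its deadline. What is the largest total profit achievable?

Sort by profit descending; place each in the latest free slot ≤ its deadline.
Profit order: H=86 D=81 A=72 J=69 F=63 I=37 C=36 E=25 B=22 G=14
Assign: H→slot 3, D→slot 1, A→slot 2, J→slot 5, F skipped, I→slot 4, C skipped, E→slot 6, B skipped, G skipped.
Slots: [1:D] [2:A] [3:H] [4:I] [5:J] [6:E]
Profit = 81 + 72 + 86 + 37 + 69 + 25 = 370

370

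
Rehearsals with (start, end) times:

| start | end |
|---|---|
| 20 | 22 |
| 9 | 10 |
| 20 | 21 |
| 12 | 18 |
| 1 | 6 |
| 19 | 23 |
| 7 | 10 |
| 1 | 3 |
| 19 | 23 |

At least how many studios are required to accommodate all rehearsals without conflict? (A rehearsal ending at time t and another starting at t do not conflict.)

4

Count concurrent intervals with a sweep; the peak is the room count.
Events (time:±→running): 1:+→1 1:+→2 3:-→1 6:-→0 7:+→1 9:+→2 10:-→1 10:-→0 12:+→1 18:-→0 19:+→1 19:+→2 20:+→3 20:+→4 … peak 4.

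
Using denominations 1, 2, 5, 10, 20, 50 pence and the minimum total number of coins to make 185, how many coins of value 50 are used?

3

Use the largest denomination that fits, subtract, and repeat.
185 − 3×50→35 − 1×20→15 − 1×10→5 − 1×5→0
Count of 50: 3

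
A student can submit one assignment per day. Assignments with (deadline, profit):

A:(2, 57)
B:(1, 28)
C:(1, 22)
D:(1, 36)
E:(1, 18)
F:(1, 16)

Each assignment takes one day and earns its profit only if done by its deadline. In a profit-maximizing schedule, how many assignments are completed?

2

By profit: A(d2,57), D(d1,36), B(d1,28), C(d1,22), E(d1,18), F(d1,16)
A→slot 2; D→slot 1; B skipped; C skipped; E skipped; F skipped.
2 of 6 scheduled.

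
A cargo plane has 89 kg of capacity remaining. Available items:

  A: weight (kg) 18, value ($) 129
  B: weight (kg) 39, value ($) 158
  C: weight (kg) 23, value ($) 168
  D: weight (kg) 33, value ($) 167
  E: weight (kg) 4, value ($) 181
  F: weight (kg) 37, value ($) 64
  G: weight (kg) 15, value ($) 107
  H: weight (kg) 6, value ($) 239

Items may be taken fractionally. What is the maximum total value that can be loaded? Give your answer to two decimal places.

940.39

Greedy by value/weight ratio, highest first.
Ratios (sorted): E 45.25, H 39.83, C 7.30, A 7.17, G 7.13, D 5.06, B 4.05, F 1.73
take E (4 @ 181); take H (6 @ 239); take C (23 @ 168); take A (18 @ 129); take G (15 @ 107); take 23/33 of D → 116.39. Capacity used 89/89.
Total value = 940.39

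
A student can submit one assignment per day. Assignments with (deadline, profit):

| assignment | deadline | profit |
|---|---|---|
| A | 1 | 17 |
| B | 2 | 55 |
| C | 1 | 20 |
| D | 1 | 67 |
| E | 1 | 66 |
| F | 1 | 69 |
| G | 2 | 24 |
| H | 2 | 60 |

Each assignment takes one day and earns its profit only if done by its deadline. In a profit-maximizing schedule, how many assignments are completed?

Profit order: F=69 D=67 E=66 H=60 B=55 G=24 C=20 A=17
Assign: F→slot 1, D skipped, E skipped, H→slot 2, B skipped, G skipped, C skipped, A skipped.
Slots: [1:F] [2:H]
2 of 8 scheduled.

2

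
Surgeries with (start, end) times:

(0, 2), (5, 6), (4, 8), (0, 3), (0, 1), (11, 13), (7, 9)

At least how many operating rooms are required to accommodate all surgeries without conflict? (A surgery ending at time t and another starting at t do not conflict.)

3

Events (time:±→running): 0:+→1 0:+→2 0:+→3 … peak 3.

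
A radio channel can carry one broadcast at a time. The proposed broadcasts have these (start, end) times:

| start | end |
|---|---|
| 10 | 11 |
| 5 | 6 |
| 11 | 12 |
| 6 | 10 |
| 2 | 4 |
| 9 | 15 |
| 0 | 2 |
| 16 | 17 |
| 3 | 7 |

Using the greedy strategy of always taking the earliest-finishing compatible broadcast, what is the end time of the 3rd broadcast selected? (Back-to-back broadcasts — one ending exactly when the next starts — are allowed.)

Sorted by end: (0,2)  (2,4)  (5,6)  (3,7)  (6,10)  (10,11)  (11,12)  (9,15)  (16,17)
take (0,2); take (2,4); take (5,6); take (6,10); take (10,11); take (11,12); take (16,17).
Selected: (0,2) (2,4) (5,6) (6,10) (10,11) (11,12) (16,17)

6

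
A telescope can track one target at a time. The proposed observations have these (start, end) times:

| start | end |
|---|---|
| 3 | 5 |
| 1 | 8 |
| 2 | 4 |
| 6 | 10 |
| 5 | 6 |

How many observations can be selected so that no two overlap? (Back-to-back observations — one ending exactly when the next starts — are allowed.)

3

Sorted by end: (2,4)  (3,5)  (5,6)  (1,8)  (6,10)
take (2,4); skip (3,5); take (5,6); skip (1,8); take (6,10).
Selected 3 observations.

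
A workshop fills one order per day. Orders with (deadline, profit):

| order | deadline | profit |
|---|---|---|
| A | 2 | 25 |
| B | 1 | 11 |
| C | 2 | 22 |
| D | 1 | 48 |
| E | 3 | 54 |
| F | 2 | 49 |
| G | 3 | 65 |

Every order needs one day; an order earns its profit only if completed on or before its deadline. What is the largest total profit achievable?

168

Profit order: G=65 E=54 F=49 D=48 A=25 C=22 B=11
Assign: G→slot 3, E→slot 2, F→slot 1, D skipped, A skipped, C skipped, B skipped.
Slots: [1:F] [2:E] [3:G]
Profit = 49 + 54 + 65 = 168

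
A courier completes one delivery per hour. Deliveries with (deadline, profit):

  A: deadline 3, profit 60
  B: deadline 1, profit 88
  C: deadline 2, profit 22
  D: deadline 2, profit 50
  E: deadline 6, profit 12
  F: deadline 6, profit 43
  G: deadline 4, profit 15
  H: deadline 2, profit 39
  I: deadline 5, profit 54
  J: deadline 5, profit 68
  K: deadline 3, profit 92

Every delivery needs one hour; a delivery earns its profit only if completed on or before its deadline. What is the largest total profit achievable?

405

Sort by profit descending; place each in the latest free slot ≤ its deadline.
Profit order: K=92 B=88 J=68 A=60 I=54 D=50 F=43 H=39 C=22 G=15 E=12
Assign: K→slot 3, B→slot 1, J→slot 5, A→slot 2, I→slot 4, D skipped, F→slot 6, H skipped, C skipped, G skipped, E skipped.
Slots: [1:B] [2:A] [3:K] [4:I] [5:J] [6:F]
Profit = 88 + 60 + 92 + 54 + 68 + 43 = 405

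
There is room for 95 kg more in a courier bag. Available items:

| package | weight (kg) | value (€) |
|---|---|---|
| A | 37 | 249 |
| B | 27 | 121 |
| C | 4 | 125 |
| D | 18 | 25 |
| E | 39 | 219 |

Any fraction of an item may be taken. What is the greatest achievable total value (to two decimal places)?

Greedy by value/weight ratio, highest first.
Order: C (125/4=31.25) > A (249/37=6.73) > E (219/39=5.62) > B (121/27=4.48) > D (25/18=1.39)
Fill: take C (4 @ 125) → take A (37 @ 249) → take E (39 @ 219) → take 15/27 of B → 67.22; 95/95 used.
Total value = 660.22

660.22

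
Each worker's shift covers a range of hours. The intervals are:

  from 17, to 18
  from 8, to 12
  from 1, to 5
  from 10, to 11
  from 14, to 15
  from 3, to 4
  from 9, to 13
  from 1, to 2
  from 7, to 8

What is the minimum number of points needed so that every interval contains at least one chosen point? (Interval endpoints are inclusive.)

6

Sorted: [1,2] [3,4] [1,5] [7,8] [10,11] [8,12] [9,13] [14,15] [17,18]
{[1,2]} hit by 2; {[3,4],[1,5]} hit by 4; {[7,8]} hit by 8; {[10,11],[8,12],[9,13]} hit by 11; {[14,15]} hit by 15; {[17,18]} hit by 18.
Points: 2, 4, 8, 11, 15, 18 (6 total).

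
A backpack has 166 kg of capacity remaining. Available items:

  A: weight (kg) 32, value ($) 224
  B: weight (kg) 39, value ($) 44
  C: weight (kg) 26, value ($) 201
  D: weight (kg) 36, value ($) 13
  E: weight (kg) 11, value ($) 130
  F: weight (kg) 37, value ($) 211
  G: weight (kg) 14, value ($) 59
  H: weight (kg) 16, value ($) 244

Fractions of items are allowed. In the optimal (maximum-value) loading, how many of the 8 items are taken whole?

6

Greedy by value/weight ratio, highest first.
Ratios (sorted): H 15.25, E 11.82, C 7.73, A 7.00, F 5.70, G 4.21, B 1.13, D 0.36
take H (16 @ 244); take E (11 @ 130); take C (26 @ 201); take A (32 @ 224); take F (37 @ 211); take G (14 @ 59); take 30/39 of B → 33.85. Capacity used 166/166.
6 item(s) taken whole; one partial (take 30/39 of B).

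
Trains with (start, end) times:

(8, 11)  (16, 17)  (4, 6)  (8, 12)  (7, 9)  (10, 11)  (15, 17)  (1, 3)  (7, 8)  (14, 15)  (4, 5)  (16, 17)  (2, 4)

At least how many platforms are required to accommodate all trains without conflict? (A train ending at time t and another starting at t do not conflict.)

3

The answer is the maximum number of intervals overlapping at any instant.
Events (time:±→running): 1:+→1 2:+→2 3:-→1 4:-→0 4:+→1 4:+→2 5:-→1 6:-→0 7:+→1 7:+→2 8:-→1 8:+→2 8:+→3 … peak 3.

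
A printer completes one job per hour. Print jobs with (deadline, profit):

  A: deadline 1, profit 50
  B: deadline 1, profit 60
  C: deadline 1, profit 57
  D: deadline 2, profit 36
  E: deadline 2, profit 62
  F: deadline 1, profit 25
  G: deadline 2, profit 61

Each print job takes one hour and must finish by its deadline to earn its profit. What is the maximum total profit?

123

Take jobs in profit order; each goes to the latest open slot no later than its deadline.
By profit: E(d2,62), G(d2,61), B(d1,60), C(d1,57), A(d1,50), D(d2,36), F(d1,25)
E→slot 2; G→slot 1; B skipped; C skipped; A skipped; D skipped; F skipped.
Profit = 61 + 62 = 123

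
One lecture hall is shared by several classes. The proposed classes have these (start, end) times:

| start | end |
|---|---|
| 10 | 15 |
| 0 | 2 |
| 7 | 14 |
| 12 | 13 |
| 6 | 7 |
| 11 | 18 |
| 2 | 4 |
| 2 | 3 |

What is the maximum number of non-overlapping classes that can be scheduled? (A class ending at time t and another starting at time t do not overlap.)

4

Sort by end time and greedily take each interval whose start is ≥ the last chosen end.
Sorted by end: (0,2)  (2,3)  (2,4)  (6,7)  (12,13)  (7,14)  (10,15)  (11,18)
take (0,2); take (2,3); take (6,7); take (12,13); skip (7,14); skip (10,15); skip (11,18).
Selected 4 classes.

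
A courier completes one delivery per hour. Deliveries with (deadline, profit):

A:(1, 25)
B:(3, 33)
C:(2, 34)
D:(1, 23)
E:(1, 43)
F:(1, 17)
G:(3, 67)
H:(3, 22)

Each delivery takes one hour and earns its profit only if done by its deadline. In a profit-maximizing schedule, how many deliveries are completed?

Take jobs in profit order; each goes to the latest open slot no later than its deadline.
By profit: G(d3,67), E(d1,43), C(d2,34), B(d3,33), A(d1,25), D(d1,23), H(d3,22), F(d1,17)
G→slot 3; E→slot 1; C→slot 2; B skipped; A skipped; D skipped; H skipped; F skipped.
3 of 8 scheduled.

3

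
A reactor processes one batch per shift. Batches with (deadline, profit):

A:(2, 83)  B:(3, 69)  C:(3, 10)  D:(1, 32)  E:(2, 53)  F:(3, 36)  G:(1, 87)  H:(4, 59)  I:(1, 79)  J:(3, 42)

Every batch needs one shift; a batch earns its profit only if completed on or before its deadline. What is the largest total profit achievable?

298

Profit order: G=87 A=83 I=79 B=69 H=59 E=53 J=42 F=36 D=32 C=10
Assign: G→slot 1, A→slot 2, I skipped, B→slot 3, H→slot 4, E skipped, J skipped, F skipped, D skipped, C skipped.
Slots: [1:G] [2:A] [3:B] [4:H]
Profit = 87 + 83 + 69 + 59 = 298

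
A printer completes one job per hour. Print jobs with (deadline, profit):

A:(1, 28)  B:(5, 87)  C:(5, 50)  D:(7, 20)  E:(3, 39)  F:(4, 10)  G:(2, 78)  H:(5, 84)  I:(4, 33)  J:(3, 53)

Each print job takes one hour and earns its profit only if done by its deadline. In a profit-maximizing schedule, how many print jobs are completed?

6

By profit: B(d5,87), H(d5,84), G(d2,78), J(d3,53), C(d5,50), E(d3,39), I(d4,33), A(d1,28), D(d7,20), F(d4,10)
B→slot 5; H→slot 4; G→slot 2; J→slot 3; C→slot 1; E skipped; I skipped; A skipped; D→slot 7; F skipped.
6 of 10 scheduled.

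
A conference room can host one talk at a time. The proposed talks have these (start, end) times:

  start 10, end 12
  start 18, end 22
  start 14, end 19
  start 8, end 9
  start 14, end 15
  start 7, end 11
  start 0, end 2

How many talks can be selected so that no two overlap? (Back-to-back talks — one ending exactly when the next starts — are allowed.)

5

Sorted by end: (0,2)  (8,9)  (7,11)  (10,12)  (14,15)  (14,19)  (18,22)
take (0,2); take (8,9); skip (7,11); take (10,12); take (14,15); skip (14,19); take (18,22).
Selected 5 talks.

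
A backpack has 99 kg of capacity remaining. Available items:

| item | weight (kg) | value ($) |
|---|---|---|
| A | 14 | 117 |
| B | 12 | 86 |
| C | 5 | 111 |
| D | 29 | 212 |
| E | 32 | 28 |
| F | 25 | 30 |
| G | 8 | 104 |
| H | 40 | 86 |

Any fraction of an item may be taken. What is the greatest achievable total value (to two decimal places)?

Greedy by value/weight ratio, highest first.
Order: C (111/5=22.20) > G (104/8=13.00) > A (117/14=8.36) > D (212/29=7.31) > B (86/12=7.17) > H (86/40=2.15) > F (30/25=1.20) > E (28/32=0.88)
Fill: take C (5 @ 111) → take G (8 @ 104) → take A (14 @ 117) → take D (29 @ 212) → take B (12 @ 86) → take 31/40 of H → 66.65; 99/99 used.
Total value = 696.65

696.65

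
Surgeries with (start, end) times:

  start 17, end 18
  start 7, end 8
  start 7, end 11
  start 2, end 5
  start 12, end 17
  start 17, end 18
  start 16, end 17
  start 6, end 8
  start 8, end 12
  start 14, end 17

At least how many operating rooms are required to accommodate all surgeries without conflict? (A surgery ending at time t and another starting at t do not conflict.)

3

The answer is the maximum number of intervals overlapping at any instant.
Events (time:±→running): 2:+→1 5:-→0 6:+→1 7:+→2 7:+→3 … peak 3.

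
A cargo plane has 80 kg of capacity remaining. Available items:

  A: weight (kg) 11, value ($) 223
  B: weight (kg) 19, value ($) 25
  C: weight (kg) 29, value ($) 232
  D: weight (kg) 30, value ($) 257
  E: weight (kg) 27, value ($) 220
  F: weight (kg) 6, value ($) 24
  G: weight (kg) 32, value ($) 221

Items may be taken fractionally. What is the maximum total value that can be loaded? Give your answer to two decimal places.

Greedy by value/weight ratio, highest first.
Ratios (sorted): A 20.27, D 8.57, E 8.15, C 8.00, G 6.91, F 4.00, B 1.32
take A (11 @ 223); take D (30 @ 257); take E (27 @ 220); take 12/29 of C → 96.00. Capacity used 80/80.
Total value = 796.00

796.00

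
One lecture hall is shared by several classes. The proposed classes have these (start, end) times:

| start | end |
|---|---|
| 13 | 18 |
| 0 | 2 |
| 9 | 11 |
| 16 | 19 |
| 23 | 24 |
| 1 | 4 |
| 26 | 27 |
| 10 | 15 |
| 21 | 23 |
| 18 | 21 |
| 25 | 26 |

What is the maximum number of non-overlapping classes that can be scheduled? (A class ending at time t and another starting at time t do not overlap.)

8

By end time: (0,2), (1,4), (9,11), (10,15), (13,18), (16,19), (18,21), (21,23), (23,24), (25,26), (26,27).
Pick (0,2); next start ≥ 2 → (9,11); next start ≥ 11 → (13,18); next start ≥ 18 → (18,21); next start ≥ 21 → (21,23); next start ≥ 23 → (23,24); next start ≥ 24 → (25,26); next start ≥ 26 → (26,27).
Selected 8 classes.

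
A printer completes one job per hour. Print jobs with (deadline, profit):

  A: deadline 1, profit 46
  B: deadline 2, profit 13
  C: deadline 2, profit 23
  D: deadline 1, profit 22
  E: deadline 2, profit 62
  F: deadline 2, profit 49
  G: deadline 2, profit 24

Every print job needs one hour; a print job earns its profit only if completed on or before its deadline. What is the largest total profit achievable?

111

Sort by profit descending; place each in the latest free slot ≤ its deadline.
By profit: E(d2,62), F(d2,49), A(d1,46), G(d2,24), C(d2,23), D(d1,22), B(d2,13)
E→slot 2; F→slot 1; A skipped; G skipped; C skipped; D skipped; B skipped.
Profit = 49 + 62 = 111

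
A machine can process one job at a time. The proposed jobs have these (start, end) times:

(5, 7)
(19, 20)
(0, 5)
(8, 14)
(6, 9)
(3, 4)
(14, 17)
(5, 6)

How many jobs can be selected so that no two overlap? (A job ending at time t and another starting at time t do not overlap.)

5

Greedy by earliest finish: after sorting by end time, pick each interval compatible with the last pick.
Sorted by end: (3,4)  (0,5)  (5,6)  (5,7)  (6,9)  (8,14)  (14,17)  (19,20)
take (3,4); take (5,6); take (6,9); skip (8,14); take (14,17); take (19,20).
Selected 5 jobs.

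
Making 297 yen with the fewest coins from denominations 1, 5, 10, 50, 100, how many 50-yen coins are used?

297 = 2×100 + 1×50 + 4×10 + 1×5 + 2×1
Count of 50: 1

1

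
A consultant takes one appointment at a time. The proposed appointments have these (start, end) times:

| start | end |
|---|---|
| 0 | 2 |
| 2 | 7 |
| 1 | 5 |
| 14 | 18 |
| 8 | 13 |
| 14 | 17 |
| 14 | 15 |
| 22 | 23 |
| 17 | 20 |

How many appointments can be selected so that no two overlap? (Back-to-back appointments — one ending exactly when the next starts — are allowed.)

6

By end time: (0,2), (1,5), (2,7), (8,13), (14,15), (14,17), (14,18), (17,20), (22,23).
Pick (0,2); next start ≥ 2 → (2,7); next start ≥ 7 → (8,13); next start ≥ 13 → (14,15); next start ≥ 15 → (17,20); next start ≥ 20 → (22,23).
Selected 6 appointments.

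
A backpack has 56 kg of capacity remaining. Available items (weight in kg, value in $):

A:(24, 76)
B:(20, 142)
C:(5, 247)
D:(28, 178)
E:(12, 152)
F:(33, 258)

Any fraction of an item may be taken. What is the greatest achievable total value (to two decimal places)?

Greedy by value/weight ratio, highest first.
Ratios (sorted): C 49.40, E 12.67, F 7.82, B 7.10, D 6.36, A 3.17
take C (5 @ 247); take E (12 @ 152); take F (33 @ 258); take 6/20 of B → 42.60. Capacity used 56/56.
Total value = 699.60

699.60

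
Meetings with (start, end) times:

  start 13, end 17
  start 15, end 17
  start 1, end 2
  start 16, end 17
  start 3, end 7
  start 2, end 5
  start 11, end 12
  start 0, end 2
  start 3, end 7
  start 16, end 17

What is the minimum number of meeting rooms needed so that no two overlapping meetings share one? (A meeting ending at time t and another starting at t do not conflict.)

Count concurrent intervals with a sweep; the peak is the room count.
Events (time:±→running): 0:+→1 1:+→2 2:-→1 2:-→0 2:+→1 3:+→2 3:+→3 5:-→2 7:-→1 7:-→0 11:+→1 12:-→0 13:+→1 15:+→2 16:+→3 16:+→4 … peak 4.

4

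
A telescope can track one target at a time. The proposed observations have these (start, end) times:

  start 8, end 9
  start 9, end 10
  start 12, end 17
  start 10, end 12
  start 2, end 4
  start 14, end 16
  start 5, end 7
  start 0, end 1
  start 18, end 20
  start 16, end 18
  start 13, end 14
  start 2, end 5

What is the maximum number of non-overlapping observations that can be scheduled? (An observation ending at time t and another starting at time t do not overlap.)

Order by finish time; keep every interval that doesn't clash with the previous kept one.
By end time: (0,1), (2,4), (2,5), (5,7), (8,9), (9,10), (10,12), (13,14), (14,16), (12,17), (16,18), (18,20).
Pick (0,1); next start ≥ 1 → (2,4); next start ≥ 4 → (5,7); next start ≥ 7 → (8,9); next start ≥ 9 → (9,10); next start ≥ 10 → (10,12); next start ≥ 12 → (13,14); next start ≥ 14 → (14,16); next start ≥ 16 → (16,18); next start ≥ 18 → (18,20).
Selected 10 observations.

10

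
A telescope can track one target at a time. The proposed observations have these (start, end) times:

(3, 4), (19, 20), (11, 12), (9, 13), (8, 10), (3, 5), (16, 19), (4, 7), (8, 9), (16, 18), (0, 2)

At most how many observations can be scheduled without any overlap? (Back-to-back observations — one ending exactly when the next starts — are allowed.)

7

By end time: (0,2), (3,4), (3,5), (4,7), (8,9), (8,10), (11,12), (9,13), (16,18), (16,19), (19,20).
Pick (0,2); next start ≥ 2 → (3,4); next start ≥ 4 → (4,7); next start ≥ 7 → (8,9); next start ≥ 9 → (11,12); next start ≥ 12 → (16,18); next start ≥ 18 → (19,20).
Selected 7 observations.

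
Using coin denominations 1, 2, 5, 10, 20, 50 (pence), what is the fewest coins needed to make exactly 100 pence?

Use the largest denomination that fits, subtract, and repeat.
100 = 2×50
Total coins = 2 = 2

2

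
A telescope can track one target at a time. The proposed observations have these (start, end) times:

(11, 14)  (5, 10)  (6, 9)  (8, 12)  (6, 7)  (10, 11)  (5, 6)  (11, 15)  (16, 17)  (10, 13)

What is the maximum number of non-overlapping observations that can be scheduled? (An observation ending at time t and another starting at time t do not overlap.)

By end time: (5,6), (6,7), (6,9), (5,10), (10,11), (8,12), (10,13), (11,14), (11,15), (16,17).
Pick (5,6); next start ≥ 6 → (6,7); next start ≥ 7 → (10,11); next start ≥ 11 → (11,14); next start ≥ 14 → (16,17).
Selected 5 observations.

5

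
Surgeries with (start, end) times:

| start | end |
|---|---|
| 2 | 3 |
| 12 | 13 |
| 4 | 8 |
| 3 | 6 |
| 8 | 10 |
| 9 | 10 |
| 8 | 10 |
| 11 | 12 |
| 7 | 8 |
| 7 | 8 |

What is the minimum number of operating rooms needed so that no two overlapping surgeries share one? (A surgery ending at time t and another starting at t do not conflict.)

3

Count concurrent intervals with a sweep; the peak is the room count.
Events (time:±→running): 2:+→1 3:-→0 3:+→1 4:+→2 6:-→1 7:+→2 7:+→3 … peak 3.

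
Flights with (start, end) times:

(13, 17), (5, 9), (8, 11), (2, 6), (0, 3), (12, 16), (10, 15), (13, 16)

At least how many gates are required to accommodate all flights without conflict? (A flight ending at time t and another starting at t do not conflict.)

4

The answer is the maximum number of intervals overlapping at any instant.
Events (time:±→running): 0:+→1 2:+→2 3:-→1 5:+→2 6:-→1 8:+→2 9:-→1 10:+→2 11:-→1 12:+→2 13:+→3 13:+→4 … peak 4.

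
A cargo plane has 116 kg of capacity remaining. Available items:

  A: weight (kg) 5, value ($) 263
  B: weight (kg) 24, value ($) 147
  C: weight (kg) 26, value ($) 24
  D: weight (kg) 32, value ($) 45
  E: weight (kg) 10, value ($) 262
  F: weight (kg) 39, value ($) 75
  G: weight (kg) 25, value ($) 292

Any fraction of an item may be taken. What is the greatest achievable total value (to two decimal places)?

Order: A (263/5=52.60) > E (262/10=26.20) > G (292/25=11.68) > B (147/24=6.12) > F (75/39=1.92) > D (45/32=1.41) > C (24/26=0.92)
Fill: take A (5 @ 263) → take E (10 @ 262) → take G (25 @ 292) → take B (24 @ 147) → take F (39 @ 75) → take 13/32 of D → 18.28; 116/116 used.
Total value = 1057.28

1057.28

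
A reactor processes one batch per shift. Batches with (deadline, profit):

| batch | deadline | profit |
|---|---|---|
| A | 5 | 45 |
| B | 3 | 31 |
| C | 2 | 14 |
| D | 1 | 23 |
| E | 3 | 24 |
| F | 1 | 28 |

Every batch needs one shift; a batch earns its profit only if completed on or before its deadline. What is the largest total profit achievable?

128

Take jobs in profit order; each goes to the latest open slot no later than its deadline.
By profit: A(d5,45), B(d3,31), F(d1,28), E(d3,24), D(d1,23), C(d2,14)
A→slot 5; B→slot 3; F→slot 1; E→slot 2; D skipped; C skipped.
Profit = 28 + 24 + 31 + 45 = 128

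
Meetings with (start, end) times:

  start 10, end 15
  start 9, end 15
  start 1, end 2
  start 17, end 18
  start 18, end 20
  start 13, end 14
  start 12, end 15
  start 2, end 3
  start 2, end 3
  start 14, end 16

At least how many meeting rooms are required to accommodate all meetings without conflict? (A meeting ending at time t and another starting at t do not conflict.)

Count concurrent intervals with a sweep; the peak is the room count.
Events (time:±→running): 1:+→1 2:-→0 2:+→1 2:+→2 3:-→1 3:-→0 9:+→1 10:+→2 12:+→3 13:+→4 … peak 4.

4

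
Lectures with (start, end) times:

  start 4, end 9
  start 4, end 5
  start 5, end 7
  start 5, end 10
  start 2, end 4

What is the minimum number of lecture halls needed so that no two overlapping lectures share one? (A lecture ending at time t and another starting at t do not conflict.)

3

The answer is the maximum number of intervals overlapping at any instant.
Events (time:±→running): 2:+→1 4:-→0 4:+→1 4:+→2 5:-→1 5:+→2 5:+→3 … peak 3.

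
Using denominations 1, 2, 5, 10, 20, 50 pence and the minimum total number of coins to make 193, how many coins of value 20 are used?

Use the largest denomination that fits, subtract, and repeat.
193 = 3×50 + 2×20 + 1×2 + 1×1
Count of 20: 2

2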